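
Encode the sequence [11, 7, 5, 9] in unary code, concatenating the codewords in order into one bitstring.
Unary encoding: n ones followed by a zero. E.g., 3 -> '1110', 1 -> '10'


Encode each number as n ones followed by a terminating 0:
  11 -> 111111111110 (12 bits)
  7 -> 11111110 (8 bits)
  5 -> 111110 (6 bits)
  9 -> 1111111110 (10 bits)
Total length = 12 + 8 + 6 + 10 = 36 bits.

Unary([11, 7, 5, 9]) = 111111111110111111101111101111111110 (36 bits)


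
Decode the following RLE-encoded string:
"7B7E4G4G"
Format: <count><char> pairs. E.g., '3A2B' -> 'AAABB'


Expanding each <count><char> pair:
  7B -> 'BBBBBBB'
  7E -> 'EEEEEEE'
  4G -> 'GGGG'
  4G -> 'GGGG'

Decoded = BBBBBBBEEEEEEEGGGGGGGG


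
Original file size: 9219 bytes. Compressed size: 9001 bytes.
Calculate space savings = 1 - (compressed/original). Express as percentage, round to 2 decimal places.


ratio = compressed/original = 9001/9219 = 0.976353
savings = 1 - ratio = 1 - 0.976353 = 0.023647
as a percentage: 0.023647 * 100 = 2.36%

Space savings = 1 - 9001/9219 = 2.36%


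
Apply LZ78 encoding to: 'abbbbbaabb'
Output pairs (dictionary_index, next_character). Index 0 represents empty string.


LZ78 encoding steps:
Dictionary: {0: ''}
Step 1: w='' (idx 0), next='a' -> output (0, 'a'), add 'a' as idx 1
Step 2: w='' (idx 0), next='b' -> output (0, 'b'), add 'b' as idx 2
Step 3: w='b' (idx 2), next='b' -> output (2, 'b'), add 'bb' as idx 3
Step 4: w='bb' (idx 3), next='a' -> output (3, 'a'), add 'bba' as idx 4
Step 5: w='a' (idx 1), next='b' -> output (1, 'b'), add 'ab' as idx 5
Step 6: w='b' (idx 2), end of input -> output (2, '')


Encoded: [(0, 'a'), (0, 'b'), (2, 'b'), (3, 'a'), (1, 'b'), (2, '')]


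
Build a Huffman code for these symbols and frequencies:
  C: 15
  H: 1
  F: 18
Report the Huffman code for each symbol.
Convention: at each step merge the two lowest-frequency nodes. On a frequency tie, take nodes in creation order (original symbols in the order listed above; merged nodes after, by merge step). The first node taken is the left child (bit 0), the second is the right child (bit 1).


Huffman tree construction:
Step 1: Merge H(1) + C(15) = 16
Step 2: Merge (H+C)(16) + F(18) = 34
Read each symbol's code off the tree from the root (left child = 0, right child = 1).

Codes:
  C: 01 (length 2)
  H: 00 (length 2)
  F: 1 (length 1)
Average code length: 50/34 = 1.4706 bits/symbol


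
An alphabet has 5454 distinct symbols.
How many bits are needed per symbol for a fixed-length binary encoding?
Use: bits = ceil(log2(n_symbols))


log2(5454) = 12.4131
Bracket: 2^12 = 4096 < 5454 <= 2^13 = 8192
So ceil(log2(5454)) = 13

bits = ceil(log2(5454)) = ceil(12.4131) = 13 bits


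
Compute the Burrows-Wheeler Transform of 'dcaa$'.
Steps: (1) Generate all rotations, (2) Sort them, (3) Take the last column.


Rotations (sorted):
  0: $dcaa -> last char: a
  1: a$dca -> last char: a
  2: aa$dc -> last char: c
  3: caa$d -> last char: d
  4: dcaa$ -> last char: $


BWT = aacd$


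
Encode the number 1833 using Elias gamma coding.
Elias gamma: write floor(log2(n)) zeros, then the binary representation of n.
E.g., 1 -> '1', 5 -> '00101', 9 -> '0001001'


num_bits = floor(log2(1833)) + 1 = 11
leading_zeros = num_bits - 1 = 10
binary(1833) = 11100101001

Elias gamma(1833) = '0000000000' + '11100101001' = 000000000011100101001 (21 bits)


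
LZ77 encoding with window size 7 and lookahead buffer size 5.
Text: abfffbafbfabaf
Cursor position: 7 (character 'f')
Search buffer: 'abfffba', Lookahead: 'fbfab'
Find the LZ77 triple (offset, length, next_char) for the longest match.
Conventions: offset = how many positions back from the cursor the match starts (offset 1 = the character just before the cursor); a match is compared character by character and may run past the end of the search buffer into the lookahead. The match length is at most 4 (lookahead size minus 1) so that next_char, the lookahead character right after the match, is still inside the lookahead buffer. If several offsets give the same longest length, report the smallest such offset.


Try each offset into the search buffer:
  offset=1 (pos 6, char 'a'): match length 0
  offset=2 (pos 5, char 'b'): match length 0
  offset=3 (pos 4, char 'f'): match length 2
  offset=4 (pos 3, char 'f'): match length 1
  offset=5 (pos 2, char 'f'): match length 1
  offset=6 (pos 1, char 'b'): match length 0
  offset=7 (pos 0, char 'a'): match length 0
Longest match has length 2 at offset 3.
next_char = character at position 7 + 2 = 9 -> 'f'

Best match: offset=3, length=2 (matching 'fb' starting at position 4)
LZ77 triple: (3, 2, 'f')


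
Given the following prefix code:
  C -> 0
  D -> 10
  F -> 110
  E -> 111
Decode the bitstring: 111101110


Decoding step by step:
Bits 111 -> E
Bits 10 -> D
Bits 111 -> E
Bits 0 -> C


Decoded message: EDEC


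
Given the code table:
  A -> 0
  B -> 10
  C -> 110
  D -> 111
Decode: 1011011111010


Decoding:
10 -> B
110 -> C
111 -> D
110 -> C
10 -> B


Result: BCDCB


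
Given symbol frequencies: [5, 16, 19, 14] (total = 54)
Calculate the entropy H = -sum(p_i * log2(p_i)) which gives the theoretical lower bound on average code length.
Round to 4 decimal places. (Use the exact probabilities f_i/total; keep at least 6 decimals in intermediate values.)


Per-symbol terms -p_i * log2(p_i) with p_i = f_i/54:
  p = 5/54 = 0.092593: log2(p) = -3.432959, -p*log2(p) = 0.317867
  p = 16/54 = 0.296296: log2(p) = -1.754888, -p*log2(p) = 0.519967
  p = 19/54 = 0.351852: log2(p) = -1.506960, -p*log2(p) = 0.530227
  p = 14/54 = 0.259259: log2(p) = -1.947533, -p*log2(p) = 0.504916
H = 0.317867 + 0.519967 + 0.530227 + 0.504916 = 1.872977

H = 1.873 bits/symbol


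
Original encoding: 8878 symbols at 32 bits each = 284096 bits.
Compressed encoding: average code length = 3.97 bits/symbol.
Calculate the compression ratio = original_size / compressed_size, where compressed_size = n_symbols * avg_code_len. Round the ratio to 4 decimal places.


original_size = n_symbols * orig_bits = 8878 * 32 = 284096 bits
compressed_size = n_symbols * avg_code_len = 8878 * 3.97 = 35245.66 bits
ratio = original_size / compressed_size = 284096 / 35245.66 = 8.0605

Compression ratio = 8.0605


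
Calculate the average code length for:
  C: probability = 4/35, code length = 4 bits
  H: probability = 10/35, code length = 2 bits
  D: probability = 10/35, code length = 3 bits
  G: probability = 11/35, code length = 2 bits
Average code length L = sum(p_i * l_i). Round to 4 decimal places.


Weighted contributions p_i * l_i:
  C: (4/35) * 4 = 16/35
  H: (10/35) * 2 = 20/35
  D: (10/35) * 3 = 30/35
  G: (11/35) * 2 = 22/35
Sum = (16 + 20 + 30 + 22)/35 = 88/35

L = 88/35 = 2.5143 bits/symbol


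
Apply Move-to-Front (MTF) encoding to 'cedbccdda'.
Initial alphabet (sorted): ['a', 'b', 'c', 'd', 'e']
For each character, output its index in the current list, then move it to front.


MTF encoding:
'c': index 2 in ['a', 'b', 'c', 'd', 'e'] -> ['c', 'a', 'b', 'd', 'e']
'e': index 4 in ['c', 'a', 'b', 'd', 'e'] -> ['e', 'c', 'a', 'b', 'd']
'd': index 4 in ['e', 'c', 'a', 'b', 'd'] -> ['d', 'e', 'c', 'a', 'b']
'b': index 4 in ['d', 'e', 'c', 'a', 'b'] -> ['b', 'd', 'e', 'c', 'a']
'c': index 3 in ['b', 'd', 'e', 'c', 'a'] -> ['c', 'b', 'd', 'e', 'a']
'c': index 0 in ['c', 'b', 'd', 'e', 'a'] -> ['c', 'b', 'd', 'e', 'a']
'd': index 2 in ['c', 'b', 'd', 'e', 'a'] -> ['d', 'c', 'b', 'e', 'a']
'd': index 0 in ['d', 'c', 'b', 'e', 'a'] -> ['d', 'c', 'b', 'e', 'a']
'a': index 4 in ['d', 'c', 'b', 'e', 'a'] -> ['a', 'd', 'c', 'b', 'e']


Output: [2, 4, 4, 4, 3, 0, 2, 0, 4]


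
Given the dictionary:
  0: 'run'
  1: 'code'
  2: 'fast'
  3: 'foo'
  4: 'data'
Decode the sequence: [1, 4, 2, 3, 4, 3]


Look up each index in the dictionary:
  1 -> 'code'
  4 -> 'data'
  2 -> 'fast'
  3 -> 'foo'
  4 -> 'data'
  3 -> 'foo'

Decoded: "code data fast foo data foo"


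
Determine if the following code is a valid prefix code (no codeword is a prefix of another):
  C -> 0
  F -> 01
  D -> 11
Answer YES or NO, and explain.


Checking each pair (does one codeword prefix another?):
  C='0' vs F='01': prefix -- VIOLATION

NO -- this is NOT a valid prefix code. C (0) is a prefix of F (01).


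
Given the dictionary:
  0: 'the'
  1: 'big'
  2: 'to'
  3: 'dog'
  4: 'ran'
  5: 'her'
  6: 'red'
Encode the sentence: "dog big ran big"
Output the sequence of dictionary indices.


Look up each word in the dictionary:
  'dog' -> 3
  'big' -> 1
  'ran' -> 4
  'big' -> 1

Encoded: [3, 1, 4, 1]


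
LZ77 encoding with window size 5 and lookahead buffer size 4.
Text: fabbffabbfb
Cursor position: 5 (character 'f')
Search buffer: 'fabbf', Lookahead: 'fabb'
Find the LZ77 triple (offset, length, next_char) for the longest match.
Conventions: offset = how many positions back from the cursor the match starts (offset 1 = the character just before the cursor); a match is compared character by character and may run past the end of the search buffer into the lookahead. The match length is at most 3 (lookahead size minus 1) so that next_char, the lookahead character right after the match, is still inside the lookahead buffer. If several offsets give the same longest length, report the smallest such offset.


Try each offset into the search buffer:
  offset=1 (pos 4, char 'f'): match length 1
  offset=2 (pos 3, char 'b'): match length 0
  offset=3 (pos 2, char 'b'): match length 0
  offset=4 (pos 1, char 'a'): match length 0
  offset=5 (pos 0, char 'f'): match length 3
Longest match has length 3 at offset 5.
next_char = character at position 5 + 3 = 8 -> 'b'

Best match: offset=5, length=3 (matching 'fab' starting at position 0)
LZ77 triple: (5, 3, 'b')


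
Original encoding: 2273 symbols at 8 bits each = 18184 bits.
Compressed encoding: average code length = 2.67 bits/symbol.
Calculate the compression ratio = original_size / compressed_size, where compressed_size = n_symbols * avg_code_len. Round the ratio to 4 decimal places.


original_size = n_symbols * orig_bits = 2273 * 8 = 18184 bits
compressed_size = n_symbols * avg_code_len = 2273 * 2.67 = 6068.91 bits
ratio = original_size / compressed_size = 18184 / 6068.91 = 2.9963

Compression ratio = 2.9963


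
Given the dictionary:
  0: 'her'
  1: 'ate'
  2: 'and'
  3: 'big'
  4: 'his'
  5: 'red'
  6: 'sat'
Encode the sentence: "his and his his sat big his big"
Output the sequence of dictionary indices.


Look up each word in the dictionary:
  'his' -> 4
  'and' -> 2
  'his' -> 4
  'his' -> 4
  'sat' -> 6
  'big' -> 3
  'his' -> 4
  'big' -> 3

Encoded: [4, 2, 4, 4, 6, 3, 4, 3]


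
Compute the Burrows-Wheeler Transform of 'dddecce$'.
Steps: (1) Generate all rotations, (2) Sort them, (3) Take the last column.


Rotations (sorted):
  0: $dddecce -> last char: e
  1: cce$ddde -> last char: e
  2: ce$dddec -> last char: c
  3: dddecce$ -> last char: $
  4: ddecce$d -> last char: d
  5: decce$dd -> last char: d
  6: e$dddecc -> last char: c
  7: ecce$ddd -> last char: d


BWT = eec$ddcd


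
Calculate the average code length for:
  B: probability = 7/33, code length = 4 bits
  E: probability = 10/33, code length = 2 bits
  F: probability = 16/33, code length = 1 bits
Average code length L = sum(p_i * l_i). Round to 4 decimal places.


Weighted contributions p_i * l_i:
  B: (7/33) * 4 = 28/33
  E: (10/33) * 2 = 20/33
  F: (16/33) * 1 = 16/33
Sum = (28 + 20 + 16)/33 = 64/33

L = 64/33 = 1.9394 bits/symbol


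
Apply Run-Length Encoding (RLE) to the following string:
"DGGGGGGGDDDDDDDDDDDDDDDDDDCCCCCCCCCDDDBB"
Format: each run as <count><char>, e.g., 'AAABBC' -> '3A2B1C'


Scanning runs left to right:
  i=0: run of 'D' x 1 -> '1D'
  i=1: run of 'G' x 7 -> '7G'
  i=8: run of 'D' x 18 -> '18D'
  i=26: run of 'C' x 9 -> '9C'
  i=35: run of 'D' x 3 -> '3D'
  i=38: run of 'B' x 2 -> '2B'

RLE = 1D7G18D9C3D2B


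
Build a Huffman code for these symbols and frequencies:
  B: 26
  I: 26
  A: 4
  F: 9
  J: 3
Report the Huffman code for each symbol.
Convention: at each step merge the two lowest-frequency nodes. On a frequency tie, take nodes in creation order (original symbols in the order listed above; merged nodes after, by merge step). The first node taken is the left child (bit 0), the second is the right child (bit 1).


Huffman tree construction:
Step 1: Merge J(3) + A(4) = 7
Step 2: Merge (J+A)(7) + F(9) = 16
Step 3: Merge ((J+A)+F)(16) + B(26) = 42
Step 4: Merge I(26) + (((J+A)+F)+B)(42) = 68
Read each symbol's code off the tree from the root (left child = 0, right child = 1).

Codes:
  B: 11 (length 2)
  I: 0 (length 1)
  A: 1001 (length 4)
  F: 101 (length 3)
  J: 1000 (length 4)
Average code length: 133/68 = 1.9559 bits/symbol


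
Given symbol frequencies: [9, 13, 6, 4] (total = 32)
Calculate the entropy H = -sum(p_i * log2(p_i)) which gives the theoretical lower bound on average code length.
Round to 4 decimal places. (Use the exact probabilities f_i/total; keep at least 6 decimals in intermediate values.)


Per-symbol terms -p_i * log2(p_i) with p_i = f_i/32:
  p = 9/32 = 0.281250: log2(p) = -1.830075, -p*log2(p) = 0.514709
  p = 13/32 = 0.406250: log2(p) = -1.299560, -p*log2(p) = 0.527946
  p = 6/32 = 0.187500: log2(p) = -2.415037, -p*log2(p) = 0.452820
  p = 4/32 = 0.125000: log2(p) = -3.000000, -p*log2(p) = 0.375000
H = 0.514709 + 0.527946 + 0.452820 + 0.375000 = 1.870475

H = 1.8705 bits/symbol


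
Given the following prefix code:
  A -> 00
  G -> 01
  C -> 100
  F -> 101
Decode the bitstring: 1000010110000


Decoding step by step:
Bits 100 -> C
Bits 00 -> A
Bits 101 -> F
Bits 100 -> C
Bits 00 -> A


Decoded message: CAFCA


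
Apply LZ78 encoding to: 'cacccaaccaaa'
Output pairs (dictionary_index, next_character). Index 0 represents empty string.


LZ78 encoding steps:
Dictionary: {0: ''}
Step 1: w='' (idx 0), next='c' -> output (0, 'c'), add 'c' as idx 1
Step 2: w='' (idx 0), next='a' -> output (0, 'a'), add 'a' as idx 2
Step 3: w='c' (idx 1), next='c' -> output (1, 'c'), add 'cc' as idx 3
Step 4: w='c' (idx 1), next='a' -> output (1, 'a'), add 'ca' as idx 4
Step 5: w='a' (idx 2), next='c' -> output (2, 'c'), add 'ac' as idx 5
Step 6: w='ca' (idx 4), next='a' -> output (4, 'a'), add 'caa' as idx 6
Step 7: w='a' (idx 2), end of input -> output (2, '')


Encoded: [(0, 'c'), (0, 'a'), (1, 'c'), (1, 'a'), (2, 'c'), (4, 'a'), (2, '')]


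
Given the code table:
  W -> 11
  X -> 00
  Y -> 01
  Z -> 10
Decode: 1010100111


Decoding:
10 -> Z
10 -> Z
10 -> Z
01 -> Y
11 -> W


Result: ZZZYW


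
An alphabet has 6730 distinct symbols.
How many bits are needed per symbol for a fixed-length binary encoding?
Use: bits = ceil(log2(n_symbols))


log2(6730) = 12.7164
Bracket: 2^12 = 4096 < 6730 <= 2^13 = 8192
So ceil(log2(6730)) = 13

bits = ceil(log2(6730)) = ceil(12.7164) = 13 bits


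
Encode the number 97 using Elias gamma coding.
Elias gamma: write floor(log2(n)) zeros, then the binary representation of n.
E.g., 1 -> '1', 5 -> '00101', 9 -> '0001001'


num_bits = floor(log2(97)) + 1 = 7
leading_zeros = num_bits - 1 = 6
binary(97) = 1100001

Elias gamma(97) = '000000' + '1100001' = 0000001100001 (13 bits)


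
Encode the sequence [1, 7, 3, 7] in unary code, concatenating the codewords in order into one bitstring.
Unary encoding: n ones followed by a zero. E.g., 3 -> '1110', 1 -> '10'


Encode each number as n ones followed by a terminating 0:
  1 -> 10 (2 bits)
  7 -> 11111110 (8 bits)
  3 -> 1110 (4 bits)
  7 -> 11111110 (8 bits)
Total length = 2 + 8 + 4 + 8 = 22 bits.

Unary([1, 7, 3, 7]) = 1011111110111011111110 (22 bits)


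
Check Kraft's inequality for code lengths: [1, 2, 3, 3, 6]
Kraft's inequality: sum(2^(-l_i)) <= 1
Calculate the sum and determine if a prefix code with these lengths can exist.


Sum = 2^(-1) + 2^(-2) + 2^(-3) + 2^(-3) + 2^(-6)
    = 0.5 + 0.25 + 0.125 + 0.125 + 0.015625
    = 65/64 = 1.015625
Since 1.015625 > 1, Kraft's inequality is NOT satisfied.
A prefix code with these lengths CANNOT exist.

Kraft sum = 1.015625. Not satisfied.


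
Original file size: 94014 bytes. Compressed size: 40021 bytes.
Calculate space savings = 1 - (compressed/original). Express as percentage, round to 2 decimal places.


ratio = compressed/original = 40021/94014 = 0.425692
savings = 1 - ratio = 1 - 0.425692 = 0.574308
as a percentage: 0.574308 * 100 = 57.43%

Space savings = 1 - 40021/94014 = 57.43%


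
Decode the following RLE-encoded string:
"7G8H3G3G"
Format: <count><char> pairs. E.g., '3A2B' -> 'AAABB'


Expanding each <count><char> pair:
  7G -> 'GGGGGGG'
  8H -> 'HHHHHHHH'
  3G -> 'GGG'
  3G -> 'GGG'

Decoded = GGGGGGGHHHHHHHHGGGGGG


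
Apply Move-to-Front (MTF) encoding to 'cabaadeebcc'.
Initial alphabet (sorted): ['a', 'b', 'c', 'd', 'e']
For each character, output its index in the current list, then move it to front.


MTF encoding:
'c': index 2 in ['a', 'b', 'c', 'd', 'e'] -> ['c', 'a', 'b', 'd', 'e']
'a': index 1 in ['c', 'a', 'b', 'd', 'e'] -> ['a', 'c', 'b', 'd', 'e']
'b': index 2 in ['a', 'c', 'b', 'd', 'e'] -> ['b', 'a', 'c', 'd', 'e']
'a': index 1 in ['b', 'a', 'c', 'd', 'e'] -> ['a', 'b', 'c', 'd', 'e']
'a': index 0 in ['a', 'b', 'c', 'd', 'e'] -> ['a', 'b', 'c', 'd', 'e']
'd': index 3 in ['a', 'b', 'c', 'd', 'e'] -> ['d', 'a', 'b', 'c', 'e']
'e': index 4 in ['d', 'a', 'b', 'c', 'e'] -> ['e', 'd', 'a', 'b', 'c']
'e': index 0 in ['e', 'd', 'a', 'b', 'c'] -> ['e', 'd', 'a', 'b', 'c']
'b': index 3 in ['e', 'd', 'a', 'b', 'c'] -> ['b', 'e', 'd', 'a', 'c']
'c': index 4 in ['b', 'e', 'd', 'a', 'c'] -> ['c', 'b', 'e', 'd', 'a']
'c': index 0 in ['c', 'b', 'e', 'd', 'a'] -> ['c', 'b', 'e', 'd', 'a']


Output: [2, 1, 2, 1, 0, 3, 4, 0, 3, 4, 0]


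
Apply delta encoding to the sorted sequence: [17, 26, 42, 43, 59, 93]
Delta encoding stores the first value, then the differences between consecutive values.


First value: 17
Deltas:
  26 - 17 = 9
  42 - 26 = 16
  43 - 42 = 1
  59 - 43 = 16
  93 - 59 = 34


Delta encoded: [17, 9, 16, 1, 16, 34]


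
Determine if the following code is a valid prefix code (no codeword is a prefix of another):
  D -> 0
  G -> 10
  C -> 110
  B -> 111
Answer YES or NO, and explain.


Checking each pair (does one codeword prefix another?):
  D='0' vs G='10': no prefix
  D='0' vs C='110': no prefix
  D='0' vs B='111': no prefix
  G='10' vs D='0': no prefix
  G='10' vs C='110': no prefix
  G='10' vs B='111': no prefix
  C='110' vs D='0': no prefix
  C='110' vs G='10': no prefix
  C='110' vs B='111': no prefix
  B='111' vs D='0': no prefix
  B='111' vs G='10': no prefix
  B='111' vs C='110': no prefix
No violation found over all pairs.

YES -- this is a valid prefix code. No codeword is a prefix of any other codeword.


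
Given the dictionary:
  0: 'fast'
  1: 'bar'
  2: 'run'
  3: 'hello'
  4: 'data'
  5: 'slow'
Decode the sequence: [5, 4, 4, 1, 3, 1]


Look up each index in the dictionary:
  5 -> 'slow'
  4 -> 'data'
  4 -> 'data'
  1 -> 'bar'
  3 -> 'hello'
  1 -> 'bar'

Decoded: "slow data data bar hello bar"


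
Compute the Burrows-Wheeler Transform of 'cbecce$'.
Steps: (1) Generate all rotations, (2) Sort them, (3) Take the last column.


Rotations (sorted):
  0: $cbecce -> last char: e
  1: becce$c -> last char: c
  2: cbecce$ -> last char: $
  3: cce$cbe -> last char: e
  4: ce$cbec -> last char: c
  5: e$cbecc -> last char: c
  6: ecce$cb -> last char: b


BWT = ec$eccb


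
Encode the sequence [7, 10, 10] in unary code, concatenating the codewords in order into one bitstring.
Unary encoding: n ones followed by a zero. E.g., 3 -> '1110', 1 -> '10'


Encode each number as n ones followed by a terminating 0:
  7 -> 11111110 (8 bits)
  10 -> 11111111110 (11 bits)
  10 -> 11111111110 (11 bits)
Total length = 8 + 11 + 11 = 30 bits.

Unary([7, 10, 10]) = 111111101111111111011111111110 (30 bits)


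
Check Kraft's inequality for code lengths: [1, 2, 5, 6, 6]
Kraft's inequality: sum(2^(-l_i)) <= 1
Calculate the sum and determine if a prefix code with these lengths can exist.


Sum = 2^(-1) + 2^(-2) + 2^(-5) + 2^(-6) + 2^(-6)
    = 0.5 + 0.25 + 0.03125 + 0.015625 + 0.015625
    = 52/64 = 0.8125
Since 0.8125 <= 1, Kraft's inequality IS satisfied.
A prefix code with these lengths CAN exist.

Kraft sum = 0.8125. Satisfied.


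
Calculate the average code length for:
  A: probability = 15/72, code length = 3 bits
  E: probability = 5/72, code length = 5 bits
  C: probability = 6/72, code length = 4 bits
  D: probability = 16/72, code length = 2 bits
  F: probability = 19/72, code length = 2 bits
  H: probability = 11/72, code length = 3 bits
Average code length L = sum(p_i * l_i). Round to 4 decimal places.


Weighted contributions p_i * l_i:
  A: (15/72) * 3 = 45/72
  E: (5/72) * 5 = 25/72
  C: (6/72) * 4 = 24/72
  D: (16/72) * 2 = 32/72
  F: (19/72) * 2 = 38/72
  H: (11/72) * 3 = 33/72
Sum = (45 + 25 + 24 + 32 + 38 + 33)/72 = 197/72

L = 197/72 = 2.7361 bits/symbol


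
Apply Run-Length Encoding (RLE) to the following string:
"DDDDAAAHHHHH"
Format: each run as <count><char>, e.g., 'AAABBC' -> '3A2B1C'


Scanning runs left to right:
  i=0: run of 'D' x 4 -> '4D'
  i=4: run of 'A' x 3 -> '3A'
  i=7: run of 'H' x 5 -> '5H'

RLE = 4D3A5H


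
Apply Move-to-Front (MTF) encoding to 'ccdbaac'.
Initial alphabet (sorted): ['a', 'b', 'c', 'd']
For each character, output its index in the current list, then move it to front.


MTF encoding:
'c': index 2 in ['a', 'b', 'c', 'd'] -> ['c', 'a', 'b', 'd']
'c': index 0 in ['c', 'a', 'b', 'd'] -> ['c', 'a', 'b', 'd']
'd': index 3 in ['c', 'a', 'b', 'd'] -> ['d', 'c', 'a', 'b']
'b': index 3 in ['d', 'c', 'a', 'b'] -> ['b', 'd', 'c', 'a']
'a': index 3 in ['b', 'd', 'c', 'a'] -> ['a', 'b', 'd', 'c']
'a': index 0 in ['a', 'b', 'd', 'c'] -> ['a', 'b', 'd', 'c']
'c': index 3 in ['a', 'b', 'd', 'c'] -> ['c', 'a', 'b', 'd']


Output: [2, 0, 3, 3, 3, 0, 3]


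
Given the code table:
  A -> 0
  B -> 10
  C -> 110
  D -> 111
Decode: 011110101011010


Decoding:
0 -> A
111 -> D
10 -> B
10 -> B
10 -> B
110 -> C
10 -> B


Result: ADBBBCB


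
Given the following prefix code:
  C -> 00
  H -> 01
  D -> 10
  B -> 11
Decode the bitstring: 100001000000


Decoding step by step:
Bits 10 -> D
Bits 00 -> C
Bits 01 -> H
Bits 00 -> C
Bits 00 -> C
Bits 00 -> C


Decoded message: DCHCCC


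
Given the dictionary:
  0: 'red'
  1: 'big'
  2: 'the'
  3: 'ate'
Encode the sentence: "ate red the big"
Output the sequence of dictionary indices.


Look up each word in the dictionary:
  'ate' -> 3
  'red' -> 0
  'the' -> 2
  'big' -> 1

Encoded: [3, 0, 2, 1]


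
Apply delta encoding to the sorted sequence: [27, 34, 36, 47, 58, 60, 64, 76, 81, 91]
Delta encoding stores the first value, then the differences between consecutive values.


First value: 27
Deltas:
  34 - 27 = 7
  36 - 34 = 2
  47 - 36 = 11
  58 - 47 = 11
  60 - 58 = 2
  64 - 60 = 4
  76 - 64 = 12
  81 - 76 = 5
  91 - 81 = 10


Delta encoded: [27, 7, 2, 11, 11, 2, 4, 12, 5, 10]


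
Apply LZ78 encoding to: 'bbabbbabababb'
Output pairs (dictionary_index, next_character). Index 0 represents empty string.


LZ78 encoding steps:
Dictionary: {0: ''}
Step 1: w='' (idx 0), next='b' -> output (0, 'b'), add 'b' as idx 1
Step 2: w='b' (idx 1), next='a' -> output (1, 'a'), add 'ba' as idx 2
Step 3: w='b' (idx 1), next='b' -> output (1, 'b'), add 'bb' as idx 3
Step 4: w='ba' (idx 2), next='b' -> output (2, 'b'), add 'bab' as idx 4
Step 5: w='' (idx 0), next='a' -> output (0, 'a'), add 'a' as idx 5
Step 6: w='bab' (idx 4), next='b' -> output (4, 'b'), add 'babb' as idx 6


Encoded: [(0, 'b'), (1, 'a'), (1, 'b'), (2, 'b'), (0, 'a'), (4, 'b')]


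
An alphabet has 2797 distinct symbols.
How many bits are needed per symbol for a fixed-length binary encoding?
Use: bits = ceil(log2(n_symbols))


log2(2797) = 11.4497
Bracket: 2^11 = 2048 < 2797 <= 2^12 = 4096
So ceil(log2(2797)) = 12

bits = ceil(log2(2797)) = ceil(11.4497) = 12 bits


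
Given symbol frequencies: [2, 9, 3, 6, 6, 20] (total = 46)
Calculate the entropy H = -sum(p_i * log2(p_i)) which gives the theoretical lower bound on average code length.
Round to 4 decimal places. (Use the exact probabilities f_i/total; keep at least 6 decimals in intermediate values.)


Per-symbol terms -p_i * log2(p_i) with p_i = f_i/46:
  p = 2/46 = 0.043478: log2(p) = -4.523562, -p*log2(p) = 0.196677
  p = 9/46 = 0.195652: log2(p) = -2.353637, -p*log2(p) = 0.460494
  p = 3/46 = 0.065217: log2(p) = -3.938599, -p*log2(p) = 0.256865
  p = 6/46 = 0.130435: log2(p) = -2.938599, -p*log2(p) = 0.383296
  p = 6/46 = 0.130435: log2(p) = -2.938599, -p*log2(p) = 0.383296
  p = 20/46 = 0.434783: log2(p) = -1.201634, -p*log2(p) = 0.522450
H = 0.196677 + 0.460494 + 0.256865 + 0.383296 + 0.383296 + 0.522450 = 2.203078

H = 2.2031 bits/symbol


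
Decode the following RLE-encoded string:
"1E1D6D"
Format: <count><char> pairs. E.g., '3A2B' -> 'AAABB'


Expanding each <count><char> pair:
  1E -> 'E'
  1D -> 'D'
  6D -> 'DDDDDD'

Decoded = EDDDDDDD


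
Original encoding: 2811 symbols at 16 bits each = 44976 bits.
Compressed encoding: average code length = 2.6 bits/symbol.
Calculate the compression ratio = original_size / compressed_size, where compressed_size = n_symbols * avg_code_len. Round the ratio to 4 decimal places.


original_size = n_symbols * orig_bits = 2811 * 16 = 44976 bits
compressed_size = n_symbols * avg_code_len = 2811 * 2.6 = 7308.6 bits
ratio = original_size / compressed_size = 44976 / 7308.6 = 6.1538

Compression ratio = 6.1538


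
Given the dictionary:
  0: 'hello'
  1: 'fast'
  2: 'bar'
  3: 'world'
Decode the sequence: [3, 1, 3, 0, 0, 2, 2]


Look up each index in the dictionary:
  3 -> 'world'
  1 -> 'fast'
  3 -> 'world'
  0 -> 'hello'
  0 -> 'hello'
  2 -> 'bar'
  2 -> 'bar'

Decoded: "world fast world hello hello bar bar"


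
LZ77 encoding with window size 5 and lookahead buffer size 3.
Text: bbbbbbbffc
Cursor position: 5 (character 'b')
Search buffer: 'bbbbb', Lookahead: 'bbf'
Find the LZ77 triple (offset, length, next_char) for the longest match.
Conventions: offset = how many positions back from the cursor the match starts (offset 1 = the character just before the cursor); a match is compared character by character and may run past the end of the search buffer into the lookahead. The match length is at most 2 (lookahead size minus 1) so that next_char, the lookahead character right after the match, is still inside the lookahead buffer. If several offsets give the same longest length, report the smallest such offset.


Try each offset into the search buffer:
  offset=1 (pos 4, char 'b'): match length 2
  offset=2 (pos 3, char 'b'): match length 2
  offset=3 (pos 2, char 'b'): match length 2
  offset=4 (pos 1, char 'b'): match length 2
  offset=5 (pos 0, char 'b'): match length 2
Longest match has length 2, found at offsets 1, 2, 3, 4, 5; take the smallest, offset 1.
next_char = character at position 5 + 2 = 7 -> 'f'

Best match: offset=1, length=2 (matching 'bb' starting at position 4)
LZ77 triple: (1, 2, 'f')


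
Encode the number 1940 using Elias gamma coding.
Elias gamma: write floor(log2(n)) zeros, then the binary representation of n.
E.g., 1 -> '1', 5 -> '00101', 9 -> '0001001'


num_bits = floor(log2(1940)) + 1 = 11
leading_zeros = num_bits - 1 = 10
binary(1940) = 11110010100

Elias gamma(1940) = '0000000000' + '11110010100' = 000000000011110010100 (21 bits)


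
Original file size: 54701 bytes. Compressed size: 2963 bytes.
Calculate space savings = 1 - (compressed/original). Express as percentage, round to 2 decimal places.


ratio = compressed/original = 2963/54701 = 0.054167
savings = 1 - ratio = 1 - 0.054167 = 0.945833
as a percentage: 0.945833 * 100 = 94.58%

Space savings = 1 - 2963/54701 = 94.58%


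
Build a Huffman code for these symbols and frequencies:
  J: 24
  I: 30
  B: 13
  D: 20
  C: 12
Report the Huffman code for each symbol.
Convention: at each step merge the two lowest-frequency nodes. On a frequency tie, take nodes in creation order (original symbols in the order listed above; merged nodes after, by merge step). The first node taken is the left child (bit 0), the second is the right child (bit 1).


Huffman tree construction:
Step 1: Merge C(12) + B(13) = 25
Step 2: Merge D(20) + J(24) = 44
Step 3: Merge (C+B)(25) + I(30) = 55
Step 4: Merge (D+J)(44) + ((C+B)+I)(55) = 99
Read each symbol's code off the tree from the root (left child = 0, right child = 1).

Codes:
  J: 01 (length 2)
  I: 11 (length 2)
  B: 101 (length 3)
  D: 00 (length 2)
  C: 100 (length 3)
Average code length: 223/99 = 2.2525 bits/symbol


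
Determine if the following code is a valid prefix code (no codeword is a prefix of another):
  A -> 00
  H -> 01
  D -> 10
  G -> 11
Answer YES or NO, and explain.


Checking each pair (does one codeword prefix another?):
  A='00' vs H='01': no prefix
  A='00' vs D='10': no prefix
  A='00' vs G='11': no prefix
  H='01' vs A='00': no prefix
  H='01' vs D='10': no prefix
  H='01' vs G='11': no prefix
  D='10' vs A='00': no prefix
  D='10' vs H='01': no prefix
  D='10' vs G='11': no prefix
  G='11' vs A='00': no prefix
  G='11' vs H='01': no prefix
  G='11' vs D='10': no prefix
No violation found over all pairs.

YES -- this is a valid prefix code. No codeword is a prefix of any other codeword.


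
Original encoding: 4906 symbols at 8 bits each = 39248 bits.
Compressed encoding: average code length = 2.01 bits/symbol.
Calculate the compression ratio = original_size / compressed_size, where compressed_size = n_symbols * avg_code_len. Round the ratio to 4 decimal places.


original_size = n_symbols * orig_bits = 4906 * 8 = 39248 bits
compressed_size = n_symbols * avg_code_len = 4906 * 2.01 = 9861.06 bits
ratio = original_size / compressed_size = 39248 / 9861.06 = 3.9801

Compression ratio = 3.9801


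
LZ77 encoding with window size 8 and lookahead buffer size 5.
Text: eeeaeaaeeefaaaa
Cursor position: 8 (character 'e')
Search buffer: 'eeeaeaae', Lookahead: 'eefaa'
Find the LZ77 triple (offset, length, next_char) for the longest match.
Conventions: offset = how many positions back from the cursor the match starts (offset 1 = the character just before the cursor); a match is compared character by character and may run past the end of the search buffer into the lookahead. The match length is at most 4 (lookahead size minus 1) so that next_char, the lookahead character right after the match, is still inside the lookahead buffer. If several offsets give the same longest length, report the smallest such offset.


Try each offset into the search buffer:
  offset=1 (pos 7, char 'e'): match length 2
  offset=2 (pos 6, char 'a'): match length 0
  offset=3 (pos 5, char 'a'): match length 0
  offset=4 (pos 4, char 'e'): match length 1
  offset=5 (pos 3, char 'a'): match length 0
  offset=6 (pos 2, char 'e'): match length 1
  offset=7 (pos 1, char 'e'): match length 2
  offset=8 (pos 0, char 'e'): match length 2
Longest match has length 2, found at offsets 1, 7, 8; take the smallest, offset 1.
next_char = character at position 8 + 2 = 10 -> 'f'

Best match: offset=1, length=2 (matching 'ee' starting at position 7)
LZ77 triple: (1, 2, 'f')


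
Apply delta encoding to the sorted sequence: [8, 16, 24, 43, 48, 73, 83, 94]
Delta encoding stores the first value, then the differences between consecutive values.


First value: 8
Deltas:
  16 - 8 = 8
  24 - 16 = 8
  43 - 24 = 19
  48 - 43 = 5
  73 - 48 = 25
  83 - 73 = 10
  94 - 83 = 11


Delta encoded: [8, 8, 8, 19, 5, 25, 10, 11]


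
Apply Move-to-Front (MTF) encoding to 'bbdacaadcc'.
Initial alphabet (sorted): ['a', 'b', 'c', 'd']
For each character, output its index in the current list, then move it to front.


MTF encoding:
'b': index 1 in ['a', 'b', 'c', 'd'] -> ['b', 'a', 'c', 'd']
'b': index 0 in ['b', 'a', 'c', 'd'] -> ['b', 'a', 'c', 'd']
'd': index 3 in ['b', 'a', 'c', 'd'] -> ['d', 'b', 'a', 'c']
'a': index 2 in ['d', 'b', 'a', 'c'] -> ['a', 'd', 'b', 'c']
'c': index 3 in ['a', 'd', 'b', 'c'] -> ['c', 'a', 'd', 'b']
'a': index 1 in ['c', 'a', 'd', 'b'] -> ['a', 'c', 'd', 'b']
'a': index 0 in ['a', 'c', 'd', 'b'] -> ['a', 'c', 'd', 'b']
'd': index 2 in ['a', 'c', 'd', 'b'] -> ['d', 'a', 'c', 'b']
'c': index 2 in ['d', 'a', 'c', 'b'] -> ['c', 'd', 'a', 'b']
'c': index 0 in ['c', 'd', 'a', 'b'] -> ['c', 'd', 'a', 'b']


Output: [1, 0, 3, 2, 3, 1, 0, 2, 2, 0]


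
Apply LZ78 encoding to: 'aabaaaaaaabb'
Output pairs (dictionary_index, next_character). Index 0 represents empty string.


LZ78 encoding steps:
Dictionary: {0: ''}
Step 1: w='' (idx 0), next='a' -> output (0, 'a'), add 'a' as idx 1
Step 2: w='a' (idx 1), next='b' -> output (1, 'b'), add 'ab' as idx 2
Step 3: w='a' (idx 1), next='a' -> output (1, 'a'), add 'aa' as idx 3
Step 4: w='aa' (idx 3), next='a' -> output (3, 'a'), add 'aaa' as idx 4
Step 5: w='aa' (idx 3), next='b' -> output (3, 'b'), add 'aab' as idx 5
Step 6: w='' (idx 0), next='b' -> output (0, 'b'), add 'b' as idx 6


Encoded: [(0, 'a'), (1, 'b'), (1, 'a'), (3, 'a'), (3, 'b'), (0, 'b')]


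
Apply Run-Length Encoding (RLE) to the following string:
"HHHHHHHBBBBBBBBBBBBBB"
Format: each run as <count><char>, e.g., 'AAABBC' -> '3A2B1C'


Scanning runs left to right:
  i=0: run of 'H' x 7 -> '7H'
  i=7: run of 'B' x 14 -> '14B'

RLE = 7H14B


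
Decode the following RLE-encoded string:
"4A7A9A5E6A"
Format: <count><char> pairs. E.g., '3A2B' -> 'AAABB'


Expanding each <count><char> pair:
  4A -> 'AAAA'
  7A -> 'AAAAAAA'
  9A -> 'AAAAAAAAA'
  5E -> 'EEEEE'
  6A -> 'AAAAAA'

Decoded = AAAAAAAAAAAAAAAAAAAAEEEEEAAAAAA


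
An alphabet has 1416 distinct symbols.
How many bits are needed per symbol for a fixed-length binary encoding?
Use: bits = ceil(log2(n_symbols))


log2(1416) = 10.4676
Bracket: 2^10 = 1024 < 1416 <= 2^11 = 2048
So ceil(log2(1416)) = 11

bits = ceil(log2(1416)) = ceil(10.4676) = 11 bits


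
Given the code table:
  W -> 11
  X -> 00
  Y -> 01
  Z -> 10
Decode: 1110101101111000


Decoding:
11 -> W
10 -> Z
10 -> Z
11 -> W
01 -> Y
11 -> W
10 -> Z
00 -> X


Result: WZZWYWZX


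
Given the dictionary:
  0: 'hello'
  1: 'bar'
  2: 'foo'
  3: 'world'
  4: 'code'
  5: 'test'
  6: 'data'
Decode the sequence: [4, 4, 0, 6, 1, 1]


Look up each index in the dictionary:
  4 -> 'code'
  4 -> 'code'
  0 -> 'hello'
  6 -> 'data'
  1 -> 'bar'
  1 -> 'bar'

Decoded: "code code hello data bar bar"


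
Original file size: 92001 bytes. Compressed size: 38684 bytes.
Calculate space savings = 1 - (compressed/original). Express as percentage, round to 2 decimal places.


ratio = compressed/original = 38684/92001 = 0.420474
savings = 1 - ratio = 1 - 0.420474 = 0.579526
as a percentage: 0.579526 * 100 = 57.95%

Space savings = 1 - 38684/92001 = 57.95%


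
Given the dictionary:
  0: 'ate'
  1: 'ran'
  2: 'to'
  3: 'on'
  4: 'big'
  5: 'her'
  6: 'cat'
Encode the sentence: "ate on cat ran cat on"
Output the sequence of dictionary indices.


Look up each word in the dictionary:
  'ate' -> 0
  'on' -> 3
  'cat' -> 6
  'ran' -> 1
  'cat' -> 6
  'on' -> 3

Encoded: [0, 3, 6, 1, 6, 3]


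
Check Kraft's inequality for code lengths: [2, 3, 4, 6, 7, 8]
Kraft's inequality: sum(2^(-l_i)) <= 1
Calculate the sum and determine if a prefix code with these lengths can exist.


Sum = 2^(-2) + 2^(-3) + 2^(-4) + 2^(-6) + 2^(-7) + 2^(-8)
    = 0.25 + 0.125 + 0.0625 + 0.015625 + 0.0078125 + 0.00390625
    = 119/256 = 0.46484375
Since 0.46484375 <= 1, Kraft's inequality IS satisfied.
A prefix code with these lengths CAN exist.

Kraft sum = 0.46484375. Satisfied.


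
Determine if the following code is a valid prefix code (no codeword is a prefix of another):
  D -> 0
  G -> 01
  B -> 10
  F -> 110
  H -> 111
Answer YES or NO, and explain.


Checking each pair (does one codeword prefix another?):
  D='0' vs G='01': prefix -- VIOLATION

NO -- this is NOT a valid prefix code. D (0) is a prefix of G (01).


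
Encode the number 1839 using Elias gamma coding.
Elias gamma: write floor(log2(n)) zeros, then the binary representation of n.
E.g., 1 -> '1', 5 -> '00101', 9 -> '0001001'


num_bits = floor(log2(1839)) + 1 = 11
leading_zeros = num_bits - 1 = 10
binary(1839) = 11100101111

Elias gamma(1839) = '0000000000' + '11100101111' = 000000000011100101111 (21 bits)


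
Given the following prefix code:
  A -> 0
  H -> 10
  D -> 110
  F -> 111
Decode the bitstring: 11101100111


Decoding step by step:
Bits 111 -> F
Bits 0 -> A
Bits 110 -> D
Bits 0 -> A
Bits 111 -> F


Decoded message: FADAF


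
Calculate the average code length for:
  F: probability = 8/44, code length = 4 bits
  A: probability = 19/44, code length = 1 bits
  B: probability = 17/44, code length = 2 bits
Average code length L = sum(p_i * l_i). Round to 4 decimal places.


Weighted contributions p_i * l_i:
  F: (8/44) * 4 = 32/44
  A: (19/44) * 1 = 19/44
  B: (17/44) * 2 = 34/44
Sum = (32 + 19 + 34)/44 = 85/44

L = 85/44 = 1.9318 bits/symbol


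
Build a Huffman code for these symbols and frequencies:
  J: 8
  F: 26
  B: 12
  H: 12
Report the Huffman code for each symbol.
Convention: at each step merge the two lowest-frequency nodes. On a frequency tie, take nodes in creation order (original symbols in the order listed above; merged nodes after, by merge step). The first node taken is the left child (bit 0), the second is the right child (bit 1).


Huffman tree construction:
Step 1: Merge J(8) + B(12) = 20
Step 2: Merge H(12) + (J+B)(20) = 32
Step 3: Merge F(26) + (H+(J+B))(32) = 58
Read each symbol's code off the tree from the root (left child = 0, right child = 1).

Codes:
  J: 110 (length 3)
  F: 0 (length 1)
  B: 111 (length 3)
  H: 10 (length 2)
Average code length: 110/58 = 1.8966 bits/symbol


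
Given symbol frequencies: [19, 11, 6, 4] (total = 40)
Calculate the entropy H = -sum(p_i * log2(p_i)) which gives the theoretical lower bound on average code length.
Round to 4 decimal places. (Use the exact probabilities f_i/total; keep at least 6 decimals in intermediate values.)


Per-symbol terms -p_i * log2(p_i) with p_i = f_i/40:
  p = 19/40 = 0.475000: log2(p) = -1.074001, -p*log2(p) = 0.510150
  p = 11/40 = 0.275000: log2(p) = -1.862496, -p*log2(p) = 0.512187
  p = 6/40 = 0.150000: log2(p) = -2.736966, -p*log2(p) = 0.410545
  p = 4/40 = 0.100000: log2(p) = -3.321928, -p*log2(p) = 0.332193
H = 0.510150 + 0.512187 + 0.410545 + 0.332193 = 1.765075

H = 1.7651 bits/symbol


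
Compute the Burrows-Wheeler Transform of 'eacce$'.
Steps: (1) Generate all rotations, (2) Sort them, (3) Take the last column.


Rotations (sorted):
  0: $eacce -> last char: e
  1: acce$e -> last char: e
  2: cce$ea -> last char: a
  3: ce$eac -> last char: c
  4: e$eacc -> last char: c
  5: eacce$ -> last char: $


BWT = eeacc$


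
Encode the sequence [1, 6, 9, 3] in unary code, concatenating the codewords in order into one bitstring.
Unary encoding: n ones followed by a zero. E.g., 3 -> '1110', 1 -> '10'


Encode each number as n ones followed by a terminating 0:
  1 -> 10 (2 bits)
  6 -> 1111110 (7 bits)
  9 -> 1111111110 (10 bits)
  3 -> 1110 (4 bits)
Total length = 2 + 7 + 10 + 4 = 23 bits.

Unary([1, 6, 9, 3]) = 10111111011111111101110 (23 bits)


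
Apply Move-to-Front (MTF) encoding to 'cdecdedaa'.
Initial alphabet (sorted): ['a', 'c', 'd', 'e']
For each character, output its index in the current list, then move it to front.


MTF encoding:
'c': index 1 in ['a', 'c', 'd', 'e'] -> ['c', 'a', 'd', 'e']
'd': index 2 in ['c', 'a', 'd', 'e'] -> ['d', 'c', 'a', 'e']
'e': index 3 in ['d', 'c', 'a', 'e'] -> ['e', 'd', 'c', 'a']
'c': index 2 in ['e', 'd', 'c', 'a'] -> ['c', 'e', 'd', 'a']
'd': index 2 in ['c', 'e', 'd', 'a'] -> ['d', 'c', 'e', 'a']
'e': index 2 in ['d', 'c', 'e', 'a'] -> ['e', 'd', 'c', 'a']
'd': index 1 in ['e', 'd', 'c', 'a'] -> ['d', 'e', 'c', 'a']
'a': index 3 in ['d', 'e', 'c', 'a'] -> ['a', 'd', 'e', 'c']
'a': index 0 in ['a', 'd', 'e', 'c'] -> ['a', 'd', 'e', 'c']


Output: [1, 2, 3, 2, 2, 2, 1, 3, 0]


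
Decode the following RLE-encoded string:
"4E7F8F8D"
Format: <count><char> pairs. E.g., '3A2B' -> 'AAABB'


Expanding each <count><char> pair:
  4E -> 'EEEE'
  7F -> 'FFFFFFF'
  8F -> 'FFFFFFFF'
  8D -> 'DDDDDDDD'

Decoded = EEEEFFFFFFFFFFFFFFFDDDDDDDD
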